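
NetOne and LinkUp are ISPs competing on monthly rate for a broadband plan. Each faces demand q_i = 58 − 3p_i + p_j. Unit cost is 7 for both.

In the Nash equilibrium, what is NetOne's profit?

NetOne's profit: π = (p_{NetOne} − 7)(58 − 3p_{NetOne} + p_{LinkUp}).
∂π/∂p_{NetOne} = 79 − 6p_{NetOne} + p_{LinkUp} = 0 ⇒ p_{NetOne} = 79/6 + (1/6)p_{LinkUp}.
The game is symmetric, so in equilibrium p_{LinkUp} = p_{NetOne}: the reaction function gives (5/6)p_{NetOne} = 79/6, hence p_{NetOne} = 15.8.
q_{NetOne} = 58 − 3·15.8 + 15.8 = 26.4.
Profit = (15.8 − 7)·26.4 = 232.32.

232.32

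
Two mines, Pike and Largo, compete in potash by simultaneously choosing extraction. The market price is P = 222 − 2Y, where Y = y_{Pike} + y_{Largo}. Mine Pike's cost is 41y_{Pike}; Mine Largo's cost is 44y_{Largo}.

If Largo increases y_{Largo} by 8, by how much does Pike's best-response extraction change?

Mine Pike's profit: π = y_{Pike}(222 − 2(y_{Pike} + y_{Largo})) − 41y_{Pike}.
∂π/∂y_{Pike} = 181 − 4y_{Pike} − 2y_{Largo} = 0, so y_{Pike} = 45.25 − 0.5y_{Largo}.
The reaction-function slope is −0.5, so an 8-unit rise in y_{Largo} moves y_{Pike} by −0.5 × 8 = −4. Pike's best response falls — the actions are strategic substitutes.

-4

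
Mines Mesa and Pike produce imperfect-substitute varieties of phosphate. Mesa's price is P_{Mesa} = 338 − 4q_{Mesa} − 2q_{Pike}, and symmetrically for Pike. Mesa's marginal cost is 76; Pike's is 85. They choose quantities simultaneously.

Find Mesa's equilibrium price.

182

Mine Mesa's profit: π = q_{Mesa}(338 − 4q_{Mesa} − 2q_{Pike}) − 76q_{Mesa}.
∂π/∂q_{Mesa} = 262 − 8q_{Mesa} − 2q_{Pike} = 0 ⇒ q_{Mesa} = 32.75 − 0.25q_{Pike}.
Similarly q_{Pike} = 31.625 − 0.25q_{Mesa}.
Solving the two reaction functions simultaneously: (1 − (−0.25)(−0.25))q_{Mesa} = 32.75 − 0.25·31.625, so 0.9375q_{Mesa} = 795/32 and q_{Mesa} = 26.5.
Then q_{Pike} = 31.625 − 0.25·26.5 = 25.
P_{Mesa} = 338 − 4·26.5 − 2·25 = 182.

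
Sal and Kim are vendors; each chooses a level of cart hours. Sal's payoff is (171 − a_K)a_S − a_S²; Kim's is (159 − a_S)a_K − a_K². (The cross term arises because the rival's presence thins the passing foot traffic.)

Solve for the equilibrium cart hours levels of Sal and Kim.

Expanding Sal's payoff: 171a_S − a_Ka_S − a_S².
∂π/∂a_S = 171 − a_K − 2a_S = 0, so a_S = 85.5 − 0.5a_K.
Likewise for Kim: a_K = 79.5 − 0.5a_S.
Substituting the second reaction function into the first: a_S = 85.5 − 0.5(79.5 − 0.5a_S), which gives 0.75a_S = 45.75 ⇒ a_S = 61.
Then a_K = 79.5 − 0.5·61 = 49.

61, 49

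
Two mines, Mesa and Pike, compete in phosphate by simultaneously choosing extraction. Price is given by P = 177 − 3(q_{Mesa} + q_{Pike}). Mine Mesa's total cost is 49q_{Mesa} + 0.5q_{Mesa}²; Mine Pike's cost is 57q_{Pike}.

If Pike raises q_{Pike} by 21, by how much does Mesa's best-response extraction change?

-9

Mine Mesa's profit: π = q_{Mesa}(177 − 3(q_{Mesa} + q_{Pike})) − 49q_{Mesa} − 0.5q_{Mesa}².
∂π/∂q_{Mesa} = 128 − 7q_{Mesa} − 3q_{Pike} = 0, so q_{Mesa} = 128/7 − (3/7)q_{Pike}.
The reaction-function slope is −3/7, so a 21-unit rise in q_{Pike} moves q_{Mesa} by −3/7 × 21 = −9. Mesa's best response falls — the actions are strategic substitutes.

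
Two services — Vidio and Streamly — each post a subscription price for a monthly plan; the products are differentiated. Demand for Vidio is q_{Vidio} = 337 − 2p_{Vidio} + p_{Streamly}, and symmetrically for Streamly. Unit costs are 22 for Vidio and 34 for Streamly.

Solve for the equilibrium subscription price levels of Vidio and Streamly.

Vidio's profit: π = (p_{Vidio} − 22)(337 − 2p_{Vidio} + p_{Streamly}).
∂π/∂p_{Vidio} = 381 − 4p_{Vidio} + p_{Streamly} = 0 ⇒ p_{Vidio} = 95.25 + 0.25p_{Streamly}.
Similarly p_{Streamly} = 101.25 + 0.25p_{Vidio}.
Substituting the second reaction function into the first: p_{Vidio} = 95.25 + 0.25(101.25 + 0.25p_{Vidio}), which gives 0.9375p_{Vidio} = 120.5625 ⇒ p_{Vidio} = 128.6.
Then p_{Streamly} = 101.25 + 0.25·128.6 = 133.4.

128.6, 133.4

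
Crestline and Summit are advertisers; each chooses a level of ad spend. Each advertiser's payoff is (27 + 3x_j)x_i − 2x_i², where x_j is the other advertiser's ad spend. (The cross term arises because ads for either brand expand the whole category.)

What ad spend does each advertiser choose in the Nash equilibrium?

27

Crestline's payoff is (27 + 3x_S)x_C − 2x_C².
∂π/∂x_C = 27 + 3x_S − 4x_C = 0, so x_C = 6.75 + 0.75x_S.
The game is symmetric, so in equilibrium x_S = x_C: the reaction function gives 0.25x_C = 6.75, hence x_C = 27.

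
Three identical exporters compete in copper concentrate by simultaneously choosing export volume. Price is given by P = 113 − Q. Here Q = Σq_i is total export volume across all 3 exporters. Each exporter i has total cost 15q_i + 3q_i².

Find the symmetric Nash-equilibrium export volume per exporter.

A representative exporter's profit is π_i = q_i(113 − Q) − 15q_i − 3q_i², with Q = q_i + Σ_{j≠i} q_j.
First-order condition: 98 − 8q_i − Σ_{j≠i} q_j = 0.
In a symmetric equilibrium every exporter chooses the same q, so Σ_{j≠i} q_j = 2q. The condition becomes 98 − 10q = 0, giving q = 98/10 = 9.8.

9.8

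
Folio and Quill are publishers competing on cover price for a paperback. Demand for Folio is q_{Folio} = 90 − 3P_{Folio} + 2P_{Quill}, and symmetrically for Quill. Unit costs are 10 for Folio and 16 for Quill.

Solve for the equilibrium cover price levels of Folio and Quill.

Folio's profit: π = (P_{Folio} − 10)(90 − 3P_{Folio} + 2P_{Quill}).
∂π/∂P_{Folio} = 120 − 6P_{Folio} + 2P_{Quill} = 0 ⇒ P_{Folio} = 20 + (1/3)P_{Quill}.
Similarly P_{Quill} = 23 + (1/3)P_{Folio}.
Substituting the second reaction function into the first: P_{Folio} = 20 + (1/3)(23 + (1/3)P_{Folio}), which gives (8/9)P_{Folio} = 83/3 ⇒ P_{Folio} = 31.125.
Then P_{Quill} = 23 + (1/3)·31.125 = 33.375.

31.125, 33.375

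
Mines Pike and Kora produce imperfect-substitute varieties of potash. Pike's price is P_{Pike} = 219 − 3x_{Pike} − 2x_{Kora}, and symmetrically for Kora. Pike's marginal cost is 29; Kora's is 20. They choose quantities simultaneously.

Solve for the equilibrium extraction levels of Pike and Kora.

23.1875, 25.4375

Mine Pike's profit: π = x_{Pike}(219 − 3x_{Pike} − 2x_{Kora}) − 29x_{Pike}.
∂π/∂x_{Pike} = 190 − 6x_{Pike} − 2x_{Kora} = 0 ⇒ x_{Pike} = 95/3 − (1/3)x_{Kora}.
Similarly x_{Kora} = 199/6 − (1/3)x_{Pike}.
Plugging x_{Kora} into Pike's best response: x_{Pike} = 95/3 − (1/3)(199/6 − (1/3)x_{Pike}) ⇒ (8/9)x_{Pike} = 371/18, so x_{Pike} = 23.1875.
Then x_{Kora} = 199/6 − (1/3)·23.1875 = 25.4375.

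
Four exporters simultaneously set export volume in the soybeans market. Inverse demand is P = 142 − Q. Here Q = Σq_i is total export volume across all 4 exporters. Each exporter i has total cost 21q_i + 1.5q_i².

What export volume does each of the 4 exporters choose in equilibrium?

A representative exporter's profit is π_i = q_i(142 − Q) − 21q_i − 1.5q_i², with Q = q_i + Σ_{j≠i} q_j.
First-order condition: 121 − 5q_i − Σ_{j≠i} q_j = 0.
Imposing symmetry (q_j = q for all j) turns Σ_{j≠i} q_j into 3q, so 121 = 8q and q = 15.125.

15.125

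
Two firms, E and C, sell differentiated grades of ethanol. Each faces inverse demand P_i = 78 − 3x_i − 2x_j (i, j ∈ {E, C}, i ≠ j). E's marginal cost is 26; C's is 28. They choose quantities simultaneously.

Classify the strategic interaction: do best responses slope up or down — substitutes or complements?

Firm E's profit: π = x_E(78 − 3x_E − 2x_C) − 26x_E.
∂π/∂x_E = 52 − 6x_E − 2x_C = 0 ⇒ x_E = 26/3 − (1/3)x_C.
The best-response slope dx_E/dx_C = −1/3 < 0: the reaction function is downward-sloping, so the choices are strategic substitutes.

strategic substitutes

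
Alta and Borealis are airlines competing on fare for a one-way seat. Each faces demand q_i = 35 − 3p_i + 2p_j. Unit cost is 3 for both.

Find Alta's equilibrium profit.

Alta's profit: π = (p_{Alta} − 3)(35 − 3p_{Alta} + 2p_{Borealis}).
∂π/∂p_{Alta} = 44 − 6p_{Alta} + 2p_{Borealis} = 0 ⇒ p_{Alta} = 22/3 + (1/3)p_{Borealis}.
Setting p_{Alta} = p_{Borealis} in the reaction function: p_{Alta} = 22/3 + (1/3)p_{Alta}, so p_{Alta} = (22/3) / (2/3) = 11.
q_{Alta} = 35 − 3·11 + 2·11 = 24.
Profit = (11 − 3)·24 = 192.

192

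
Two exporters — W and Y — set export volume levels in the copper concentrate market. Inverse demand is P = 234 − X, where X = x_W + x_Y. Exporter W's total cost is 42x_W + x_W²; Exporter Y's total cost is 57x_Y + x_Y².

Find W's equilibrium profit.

Exporter W's profit: π = x_W(234 − (x_W + x_Y)) − 42x_W − x_W².
∂π/∂x_W = 192 − 4x_W − x_Y = 0, so x_W = 48 − 0.25x_Y.
By the same steps for Y: x_Y = 44.25 − 0.25x_W.
Substituting the second reaction function into the first: x_W = 48 − 0.25(44.25 − 0.25x_W), which gives 0.9375x_W = 36.9375 ⇒ x_W = 39.4.
Then x_Y = 44.25 − 0.25·39.4 = 34.4.
Price P = 234 − 73.8 = 160.2.
W's profit: (160.2 − 42)·39.4 − (39.4)² = 3104.72.

3104.72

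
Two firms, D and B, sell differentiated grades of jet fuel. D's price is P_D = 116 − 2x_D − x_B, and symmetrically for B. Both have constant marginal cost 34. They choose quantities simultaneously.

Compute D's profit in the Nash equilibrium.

537.92

Firm D's profit: π = x_D(116 − 2x_D − x_B) − 34x_D.
∂π/∂x_D = 82 − 4x_D − x_B = 0 ⇒ x_D = 20.5 − 0.25x_B.
By symmetry x_B = x_D; substituting into the reaction function, 1.25x_D = 20.5 and x_D = 16.4.
P_D = 116 − 2·16.4 − 16.4 = 66.8.
Profit = (66.8 − 34)·16.4 = 537.92.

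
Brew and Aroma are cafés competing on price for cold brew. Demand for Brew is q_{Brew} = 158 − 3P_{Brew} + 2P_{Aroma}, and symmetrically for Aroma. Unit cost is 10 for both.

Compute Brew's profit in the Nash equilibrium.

Brew's profit: π = (P_{Brew} − 10)(158 − 3P_{Brew} + 2P_{Aroma}).
∂π/∂P_{Brew} = 188 − 6P_{Brew} + 2P_{Aroma} = 0 ⇒ P_{Brew} = 94/3 + (1/3)P_{Aroma}.
The game is symmetric, so in equilibrium P_{Aroma} = P_{Brew}: the reaction function gives (2/3)P_{Brew} = 94/3, hence P_{Brew} = 47.
q_{Brew} = 158 − 3·47 + 2·47 = 111.
Profit = (47 − 10)·111 = 4107.

4107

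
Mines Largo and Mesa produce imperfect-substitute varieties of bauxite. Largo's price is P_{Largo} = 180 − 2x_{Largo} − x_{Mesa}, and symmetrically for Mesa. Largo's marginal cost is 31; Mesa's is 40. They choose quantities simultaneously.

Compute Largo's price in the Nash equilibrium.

Mine Largo's profit: π = x_{Largo}(180 − 2x_{Largo} − x_{Mesa}) − 31x_{Largo}.
∂π/∂x_{Largo} = 149 − 4x_{Largo} − x_{Mesa} = 0 ⇒ x_{Largo} = 37.25 − 0.25x_{Mesa}.
Similarly x_{Mesa} = 35 − 0.25x_{Largo}.
Solving the two reaction functions simultaneously: (1 − (−0.25)(−0.25))x_{Largo} = 37.25 − 0.25·35, so 0.9375x_{Largo} = 28.5 and x_{Largo} = 30.4.
Then x_{Mesa} = 35 − 0.25·30.4 = 27.4.
P_{Largo} = 180 − 2·30.4 − 27.4 = 91.8.

91.8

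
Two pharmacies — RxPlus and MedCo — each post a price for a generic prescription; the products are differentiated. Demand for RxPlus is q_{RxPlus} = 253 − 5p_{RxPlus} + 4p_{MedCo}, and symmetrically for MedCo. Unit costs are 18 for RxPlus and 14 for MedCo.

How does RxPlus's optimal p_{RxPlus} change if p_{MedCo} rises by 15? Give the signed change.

RxPlus's profit: π = (p_{RxPlus} − 18)(253 − 5p_{RxPlus} + 4p_{MedCo}).
∂π/∂p_{RxPlus} = 343 − 10p_{RxPlus} + 4p_{MedCo} = 0 ⇒ p_{RxPlus} = 34.3 + 0.4p_{MedCo}.
The reaction-function slope is 0.4, so a 15-unit rise in p_{MedCo} moves p_{RxPlus} by 0.4 × 15 = 6. RxPlus's best response rises — the actions are strategic complements.

6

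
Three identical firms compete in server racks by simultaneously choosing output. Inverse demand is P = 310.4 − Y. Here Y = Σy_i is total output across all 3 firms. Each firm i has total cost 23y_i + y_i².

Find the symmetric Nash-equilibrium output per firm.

A representative firm's profit is π_i = y_i(310.4 − Y) − 23y_i − y_i², with Y = y_i + Σ_{j≠i} y_j.
First-order condition: 287.4 − 4y_i − Σ_{j≠i} y_j = 0.
With identical firms, set every y_j = y: then 287.4 − 4y − 2y = 0, i.e. y = 287.4/6 = 47.9.

47.9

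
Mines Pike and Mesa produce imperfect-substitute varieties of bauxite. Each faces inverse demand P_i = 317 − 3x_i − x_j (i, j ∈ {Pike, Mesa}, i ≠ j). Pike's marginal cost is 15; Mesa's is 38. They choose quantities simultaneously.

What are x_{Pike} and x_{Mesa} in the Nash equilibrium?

43.8, 39.2

Mine Pike's profit: π = x_{Pike}(317 − 3x_{Pike} − x_{Mesa}) − 15x_{Pike}.
∂π/∂x_{Pike} = 302 − 6x_{Pike} − x_{Mesa} = 0 ⇒ x_{Pike} = 151/3 − (1/6)x_{Mesa}.
Similarly x_{Mesa} = 46.5 − (1/6)x_{Pike}.
Substituting the second reaction function into the first: x_{Pike} = 151/3 − (1/6)(46.5 − (1/6)x_{Pike}), which gives (35/36)x_{Pike} = 511/12 ⇒ x_{Pike} = 43.8.
Then x_{Mesa} = 46.5 − (1/6)·43.8 = 39.2.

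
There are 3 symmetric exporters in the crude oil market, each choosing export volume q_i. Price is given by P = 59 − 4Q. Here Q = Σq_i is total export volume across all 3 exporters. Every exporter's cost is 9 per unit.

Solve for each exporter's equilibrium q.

A representative exporter's profit is π_i = q_i(59 − 4Q) − 9q_i, with Q = q_i + Σ_{j≠i} q_j.
First-order condition: 50 − 8q_i − 4Σ_{j≠i} q_j = 0.
With identical exporters, set every q_j = q: then 50 − 8q − 8q = 0, i.e. q = 50/16 = 3.125.

3.125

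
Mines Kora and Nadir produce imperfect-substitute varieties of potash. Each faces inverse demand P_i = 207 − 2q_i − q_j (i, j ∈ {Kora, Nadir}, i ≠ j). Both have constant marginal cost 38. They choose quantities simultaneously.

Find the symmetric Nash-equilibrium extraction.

33.8

Mine Kora's profit: π = q_{Kora}(207 − 2q_{Kora} − q_{Nadir}) − 38q_{Kora}.
∂π/∂q_{Kora} = 169 − 4q_{Kora} − q_{Nadir} = 0 ⇒ q_{Kora} = 42.25 − 0.25q_{Nadir}.
Setting q_{Kora} = q_{Nadir} in the reaction function: q_{Kora} = 42.25 − 0.25q_{Kora}, so q_{Kora} = 42.25 / 1.25 = 33.8.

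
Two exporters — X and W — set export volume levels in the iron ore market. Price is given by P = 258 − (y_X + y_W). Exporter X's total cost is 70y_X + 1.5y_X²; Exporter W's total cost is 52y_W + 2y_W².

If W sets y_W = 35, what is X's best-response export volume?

30.6

Exporter X's profit: π = y_X(258 − (y_X + y_W)) − 70y_X − 1.5y_X².
∂π/∂y_X = 188 − 5y_X − y_W = 0, so y_X = 37.6 − 0.2y_W.
At y_W = 35: y_X = 37.6 − 0.2·35 = 30.6.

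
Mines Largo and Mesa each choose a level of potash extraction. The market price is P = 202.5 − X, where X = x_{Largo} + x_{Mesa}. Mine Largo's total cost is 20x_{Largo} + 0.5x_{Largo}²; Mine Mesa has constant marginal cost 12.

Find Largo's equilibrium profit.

Mine Largo's profit: π = x_{Largo}(202.5 − (x_{Largo} + x_{Mesa})) − 20x_{Largo} − 0.5x_{Largo}².
∂π/∂x_{Largo} = 182.5 − 3x_{Largo} − x_{Mesa} = 0, so x_{Largo} = 365/6 − (1/3)x_{Mesa}.
For Mesa: ∂π/∂x_{Mesa} = 190.5 − 2x_{Mesa} − x_{Largo} = 0 ⇒ x_{Mesa} = 95.25 − 0.5x_{Largo}.
Substituting the second reaction function into the first: x_{Largo} = 365/6 − (1/3)(95.25 − 0.5x_{Largo}), which gives (5/6)x_{Largo} = 349/12 ⇒ x_{Largo} = 34.9.
Then x_{Mesa} = 95.25 − 0.5·34.9 = 77.8.
Price P = 202.5 − 112.7 = 89.8.
Largo's profit: (89.8 − 20)·34.9 − 0.5(34.9)² = 1827.015.

1827.015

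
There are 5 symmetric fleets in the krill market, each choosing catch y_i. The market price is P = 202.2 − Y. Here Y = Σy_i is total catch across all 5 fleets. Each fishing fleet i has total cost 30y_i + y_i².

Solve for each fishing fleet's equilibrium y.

21.525

A representative fishing fleet's profit is π_i = y_i(202.2 − Y) − 30y_i − y_i², with Y = y_i + Σ_{j≠i} y_j.
First-order condition: 172.2 − 4y_i − Σ_{j≠i} y_j = 0.
Imposing symmetry (y_j = y for all j) turns Σ_{j≠i} y_j into 4y, so 172.2 = 8y and y = 21.525.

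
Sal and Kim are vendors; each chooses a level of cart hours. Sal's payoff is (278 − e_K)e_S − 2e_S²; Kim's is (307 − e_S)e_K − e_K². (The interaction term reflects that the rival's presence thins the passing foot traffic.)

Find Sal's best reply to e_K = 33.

61.25

Expanding Sal's payoff: 278e_S − e_Ke_S − 2e_S².
∂π/∂e_S = 278 − e_K − 4e_S = 0, so e_S = 69.5 − 0.25e_K.
At e_K = 33: e_S = 69.5 − 0.25·33 = 61.25.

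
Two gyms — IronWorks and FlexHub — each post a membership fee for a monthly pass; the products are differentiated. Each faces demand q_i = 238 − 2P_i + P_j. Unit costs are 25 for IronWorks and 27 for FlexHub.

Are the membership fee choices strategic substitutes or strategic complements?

strategic complements

IronWorks's profit: π = (P_{IronWorks} − 25)(238 − 2P_{IronWorks} + P_{FlexHub}).
∂π/∂P_{IronWorks} = 288 − 4P_{IronWorks} + P_{FlexHub} = 0 ⇒ P_{IronWorks} = 72 + 0.25P_{FlexHub}.
The best-response slope dP_{IronWorks}/dP_{FlexHub} = 0.25 > 0: the reaction function is upward-sloping, so the choices are strategic complements.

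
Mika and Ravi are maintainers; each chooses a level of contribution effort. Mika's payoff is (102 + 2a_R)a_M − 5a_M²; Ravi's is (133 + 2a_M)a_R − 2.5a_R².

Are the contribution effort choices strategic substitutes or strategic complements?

Expanding Mika's payoff: 102a_M + 2a_Ra_M − 5a_M².
∂π/∂a_M = 102 + 2a_R − 10a_M = 0, so a_M = 10.2 + 0.2a_R.
The best-response slope da_M/da_R = 0.2 > 0: the reaction function is upward-sloping, so the choices are strategic complements.

strategic complements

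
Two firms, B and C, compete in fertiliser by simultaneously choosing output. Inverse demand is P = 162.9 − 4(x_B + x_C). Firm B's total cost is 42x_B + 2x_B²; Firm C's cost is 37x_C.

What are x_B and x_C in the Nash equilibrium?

5.795, 12.84

Firm B's profit: π = x_B(162.9 − 4(x_B + x_C)) − 42x_B − 2x_B².
∂π/∂x_B = 120.9 − 12x_B − 4x_C = 0, so x_B = 10.075 − (1/3)x_C.
For C: ∂π/∂x_C = 125.9 − 8x_C − 4x_B = 0 ⇒ x_C = 15.7375 − 0.5x_B.
Plugging x_C into B's best response: x_B = 10.075 − (1/3)(15.7375 − 0.5x_B) ⇒ (5/6)x_B = 1159/240, so x_B = 5.795.
Then x_C = 15.7375 − 0.5·5.795 = 12.84.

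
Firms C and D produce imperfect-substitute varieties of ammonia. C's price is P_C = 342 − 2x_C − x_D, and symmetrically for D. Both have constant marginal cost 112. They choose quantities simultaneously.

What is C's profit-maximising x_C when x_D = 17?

53.25

Firm C's profit: π = x_C(342 − 2x_C − x_D) − 112x_C.
∂π/∂x_C = 230 − 4x_C − x_D = 0 ⇒ x_C = 57.5 − 0.25x_D.
At x_D = 17: x_C = 57.5 − 0.25·17 = 53.25.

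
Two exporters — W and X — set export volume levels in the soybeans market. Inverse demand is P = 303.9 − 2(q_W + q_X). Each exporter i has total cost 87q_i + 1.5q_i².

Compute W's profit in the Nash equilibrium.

2032.835

Exporter W's profit: π = q_W(303.9 − 2(q_W + q_X)) − 87q_W − 1.5q_W².
∂π/∂q_W = 216.9 − 7q_W − 2q_X = 0, so q_W = 2169/70 − (2/7)q_X.
The game is symmetric, so in equilibrium q_X = q_W: the reaction function gives (9/7)q_W = 2169/70, hence q_W = 24.1.
Price P = 303.9 − 2·48.2 = 207.5.
W's profit: (207.5 − 87)·24.1 − 1.5(24.1)² = 2032.835.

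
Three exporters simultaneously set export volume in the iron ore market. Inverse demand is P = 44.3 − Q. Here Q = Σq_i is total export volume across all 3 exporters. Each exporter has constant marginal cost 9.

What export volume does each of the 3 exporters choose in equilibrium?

8.825

A representative exporter's profit is π_i = q_i(44.3 − Q) − 9q_i, with Q = q_i + Σ_{j≠i} q_j.
First-order condition: 35.3 − 2q_i − Σ_{j≠i} q_j = 0.
Imposing symmetry (q_j = q for all j) turns Σ_{j≠i} q_j into 2q, so 35.3 = 4q and q = 8.825.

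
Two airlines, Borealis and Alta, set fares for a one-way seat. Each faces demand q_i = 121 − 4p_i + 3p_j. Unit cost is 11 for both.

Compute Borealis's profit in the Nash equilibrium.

1936

Borealis's profit: π = (p_{Borealis} − 11)(121 − 4p_{Borealis} + 3p_{Alta}).
∂π/∂p_{Borealis} = 165 − 8p_{Borealis} + 3p_{Alta} = 0 ⇒ p_{Borealis} = 20.625 + 0.375p_{Alta}.
The game is symmetric, so in equilibrium p_{Alta} = p_{Borealis}: the reaction function gives 0.625p_{Borealis} = 20.625, hence p_{Borealis} = 33.
q_{Borealis} = 121 − 4·33 + 3·33 = 88.
Profit = (33 − 11)·88 = 1936.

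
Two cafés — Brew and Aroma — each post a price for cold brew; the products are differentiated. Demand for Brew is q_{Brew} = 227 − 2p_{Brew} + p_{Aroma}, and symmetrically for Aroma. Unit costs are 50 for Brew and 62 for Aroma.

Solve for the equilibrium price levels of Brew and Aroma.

Brew's profit: π = (p_{Brew} − 50)(227 − 2p_{Brew} + p_{Aroma}).
∂π/∂p_{Brew} = 327 − 4p_{Brew} + p_{Aroma} = 0 ⇒ p_{Brew} = 81.75 + 0.25p_{Aroma}.
Similarly p_{Aroma} = 87.75 + 0.25p_{Brew}.
Substituting the second reaction function into the first: p_{Brew} = 81.75 + 0.25(87.75 + 0.25p_{Brew}), which gives 0.9375p_{Brew} = 103.6875 ⇒ p_{Brew} = 110.6.
Then p_{Aroma} = 87.75 + 0.25·110.6 = 115.4.

110.6, 115.4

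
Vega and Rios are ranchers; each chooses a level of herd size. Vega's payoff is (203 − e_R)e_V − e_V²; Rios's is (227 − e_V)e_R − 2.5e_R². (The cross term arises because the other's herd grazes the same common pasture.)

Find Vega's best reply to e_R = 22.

90.5

Expanding Vega's payoff: 203e_V − e_Re_V − e_V².
∂π/∂e_V = 203 − e_R − 2e_V = 0, so e_V = 101.5 − 0.5e_R.
At e_R = 22: e_V = 101.5 − 0.5·22 = 90.5.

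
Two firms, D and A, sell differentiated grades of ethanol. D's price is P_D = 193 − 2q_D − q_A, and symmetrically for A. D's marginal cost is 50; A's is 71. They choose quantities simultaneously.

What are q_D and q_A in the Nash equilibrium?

Firm D's profit: π = q_D(193 − 2q_D − q_A) − 50q_D.
∂π/∂q_D = 143 − 4q_D − q_A = 0 ⇒ q_D = 35.75 − 0.25q_A.
Similarly q_A = 30.5 − 0.25q_D.
Solving the two reaction functions simultaneously: (1 − (−0.25)(−0.25))q_D = 35.75 − 0.25·30.5, so 0.9375q_D = 28.125 and q_D = 30.
Then q_A = 30.5 − 0.25·30 = 23.

30, 23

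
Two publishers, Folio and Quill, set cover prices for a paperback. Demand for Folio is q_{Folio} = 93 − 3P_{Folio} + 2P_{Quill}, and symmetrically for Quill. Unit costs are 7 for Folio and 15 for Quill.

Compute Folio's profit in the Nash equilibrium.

1587

Folio's profit: π = (P_{Folio} − 7)(93 − 3P_{Folio} + 2P_{Quill}).
∂π/∂P_{Folio} = 114 − 6P_{Folio} + 2P_{Quill} = 0 ⇒ P_{Folio} = 19 + (1/3)P_{Quill}.
Similarly P_{Quill} = 23 + (1/3)P_{Folio}.
Solving the two reaction functions simultaneously: (1 − (1/3)(1/3))P_{Folio} = 19 + (1/3)·23, so (8/9)P_{Folio} = 80/3 and P_{Folio} = 30.
Then P_{Quill} = 23 + (1/3)·30 = 33.
q_{Folio} = 93 − 3·30 + 2·33 = 69.
Profit = (30 − 7)·69 = 1587.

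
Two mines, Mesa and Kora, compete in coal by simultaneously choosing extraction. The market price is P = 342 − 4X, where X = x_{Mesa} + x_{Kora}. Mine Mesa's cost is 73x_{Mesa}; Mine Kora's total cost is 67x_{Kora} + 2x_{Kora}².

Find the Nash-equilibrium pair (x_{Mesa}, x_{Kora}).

26.6, 14.05

Mine Mesa's profit: π = x_{Mesa}(342 − 4(x_{Mesa} + x_{Kora})) − 73x_{Mesa}.
∂π/∂x_{Mesa} = 269 − 8x_{Mesa} − 4x_{Kora} = 0, so x_{Mesa} = 33.625 − 0.5x_{Kora}.
For Kora: ∂π/∂x_{Kora} = 275 − 12x_{Kora} − 4x_{Mesa} = 0 ⇒ x_{Kora} = 275/12 − (1/3)x_{Mesa}.
Plugging x_{Kora} into Mesa's best response: x_{Mesa} = 33.625 − 0.5(275/12 − (1/3)x_{Mesa}) ⇒ (5/6)x_{Mesa} = 133/6, so x_{Mesa} = 26.6.
Then x_{Kora} = 275/12 − (1/3)·26.6 = 14.05.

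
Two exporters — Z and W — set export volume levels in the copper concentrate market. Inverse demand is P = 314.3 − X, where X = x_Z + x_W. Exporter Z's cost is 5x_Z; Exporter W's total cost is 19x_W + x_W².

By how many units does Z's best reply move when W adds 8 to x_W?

Exporter Z's profit: π = x_Z(314.3 − (x_Z + x_W)) − 5x_Z.
∂π/∂x_Z = 309.3 − 2x_Z − x_W = 0, so x_Z = 154.65 − 0.5x_W.
The reaction-function slope is −0.5, so an 8-unit rise in x_W moves x_Z by −0.5 × 8 = −4. Z's best response falls — the actions are strategic substitutes.

-4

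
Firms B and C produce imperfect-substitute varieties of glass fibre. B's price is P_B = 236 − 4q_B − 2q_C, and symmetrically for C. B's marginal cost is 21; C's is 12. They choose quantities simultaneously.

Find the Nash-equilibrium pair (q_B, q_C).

21.2, 22.7

Firm B's profit: π = q_B(236 − 4q_B − 2q_C) − 21q_B.
∂π/∂q_B = 215 − 8q_B − 2q_C = 0 ⇒ q_B = 26.875 − 0.25q_C.
Similarly q_C = 28 − 0.25q_B.
Plugging q_C into B's best response: q_B = 26.875 − 0.25(28 − 0.25q_B) ⇒ 0.9375q_B = 19.875, so q_B = 21.2.
Then q_C = 28 − 0.25·21.2 = 22.7.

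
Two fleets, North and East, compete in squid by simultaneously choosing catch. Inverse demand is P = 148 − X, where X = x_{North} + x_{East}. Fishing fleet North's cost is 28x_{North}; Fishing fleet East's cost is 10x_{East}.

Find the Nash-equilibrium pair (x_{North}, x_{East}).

Fishing fleet North's profit: π = x_{North}(148 − (x_{North} + x_{East})) − 28x_{North}.
∂π/∂x_{North} = 120 − 2x_{North} − x_{East} = 0, so x_{North} = 60 − 0.5x_{East}.
By the same steps for East: x_{East} = 69 − 0.5x_{North}.
Plugging x_{East} into North's best response: x_{North} = 60 − 0.5(69 − 0.5x_{North}) ⇒ 0.75x_{North} = 25.5, so x_{North} = 34.
Then x_{East} = 69 − 0.5·34 = 52.

34, 52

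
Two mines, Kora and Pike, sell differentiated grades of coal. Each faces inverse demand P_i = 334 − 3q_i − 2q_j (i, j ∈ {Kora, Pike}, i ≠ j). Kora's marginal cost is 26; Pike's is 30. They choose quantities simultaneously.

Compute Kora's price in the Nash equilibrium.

142.25

Mine Kora's profit: π = q_{Kora}(334 − 3q_{Kora} − 2q_{Pike}) − 26q_{Kora}.
∂π/∂q_{Kora} = 308 − 6q_{Kora} − 2q_{Pike} = 0 ⇒ q_{Kora} = 154/3 − (1/3)q_{Pike}.
Similarly q_{Pike} = 152/3 − (1/3)q_{Kora}.
Solving the two reaction functions simultaneously: (1 − (−1/3)(−1/3))q_{Kora} = 154/3 − (1/3)·(152/3), so (8/9)q_{Kora} = 310/9 and q_{Kora} = 38.75.
Then q_{Pike} = 152/3 − (1/3)·38.75 = 37.75.
P_{Kora} = 334 − 3·38.75 − 2·37.75 = 142.25.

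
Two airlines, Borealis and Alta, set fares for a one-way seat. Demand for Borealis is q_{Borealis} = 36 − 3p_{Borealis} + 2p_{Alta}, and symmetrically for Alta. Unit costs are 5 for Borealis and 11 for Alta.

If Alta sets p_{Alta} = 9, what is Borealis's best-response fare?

Borealis's profit: π = (p_{Borealis} − 5)(36 − 3p_{Borealis} + 2p_{Alta}).
∂π/∂p_{Borealis} = 51 − 6p_{Borealis} + 2p_{Alta} = 0 ⇒ p_{Borealis} = 8.5 + (1/3)p_{Alta}.
At p_{Alta} = 9: p_{Borealis} = 8.5 + (1/3)·9 = 11.5.

11.5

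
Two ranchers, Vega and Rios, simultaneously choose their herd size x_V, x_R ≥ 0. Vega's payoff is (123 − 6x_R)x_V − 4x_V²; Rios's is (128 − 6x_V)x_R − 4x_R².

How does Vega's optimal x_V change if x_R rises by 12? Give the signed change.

Expanding Vega's payoff: 123x_V − 6x_Rx_V − 4x_V².
∂π/∂x_V = 123 − 6x_R − 8x_V = 0, so x_V = 15.375 − 0.75x_R.
The reaction-function slope is −0.75, so a 12-unit rise in x_R moves x_V by −0.75 × 12 = −9. Vega's best response falls — the actions are strategic substitutes.

-9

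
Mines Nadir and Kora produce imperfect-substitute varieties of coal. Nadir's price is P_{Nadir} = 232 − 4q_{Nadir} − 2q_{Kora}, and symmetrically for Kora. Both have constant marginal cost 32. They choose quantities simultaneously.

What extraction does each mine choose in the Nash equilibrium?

20

Mine Nadir's profit: π = q_{Nadir}(232 − 4q_{Nadir} − 2q_{Kora}) − 32q_{Nadir}.
∂π/∂q_{Nadir} = 200 − 8q_{Nadir} − 2q_{Kora} = 0 ⇒ q_{Nadir} = 25 − 0.25q_{Kora}.
The game is symmetric, so in equilibrium q_{Kora} = q_{Nadir}: the reaction function gives 1.25q_{Nadir} = 25, hence q_{Nadir} = 20.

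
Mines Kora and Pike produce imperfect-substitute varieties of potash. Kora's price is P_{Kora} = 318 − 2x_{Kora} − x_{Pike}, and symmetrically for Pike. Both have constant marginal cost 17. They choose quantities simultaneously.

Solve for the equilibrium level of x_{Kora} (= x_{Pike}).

60.2

Mine Kora's profit: π = x_{Kora}(318 − 2x_{Kora} − x_{Pike}) − 17x_{Kora}.
∂π/∂x_{Kora} = 301 − 4x_{Kora} − x_{Pike} = 0 ⇒ x_{Kora} = 75.25 − 0.25x_{Pike}.
By symmetry x_{Pike} = x_{Kora}; substituting into the reaction function, 1.25x_{Kora} = 75.25 and x_{Kora} = 60.2.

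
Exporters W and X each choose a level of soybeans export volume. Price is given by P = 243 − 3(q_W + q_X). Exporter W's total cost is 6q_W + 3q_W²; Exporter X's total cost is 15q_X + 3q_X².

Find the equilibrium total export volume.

Exporter W's profit: π = q_W(243 − 3(q_W + q_X)) − 6q_W − 3q_W².
∂π/∂q_W = 237 − 12q_W − 3q_X = 0, so q_W = 19.75 − 0.25q_X.
By the same steps for X: q_X = 19 − 0.25q_W.
Plugging q_X into W's best response: q_W = 19.75 − 0.25(19 − 0.25q_W) ⇒ 0.9375q_W = 15, so q_W = 16.
Then q_X = 19 − 0.25·16 = 15.
Total export volume: 16 + 15 = 31.

31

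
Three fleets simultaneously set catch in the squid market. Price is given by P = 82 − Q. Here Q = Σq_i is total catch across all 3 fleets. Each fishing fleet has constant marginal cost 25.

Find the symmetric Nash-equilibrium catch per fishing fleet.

A representative fishing fleet's profit is π_i = q_i(82 − Q) − 25q_i, with Q = q_i + Σ_{j≠i} q_j.
First-order condition: 57 − 2q_i − Σ_{j≠i} q_j = 0.
With identical fishing fleets, set every q_j = q: then 57 − 2q − 2q = 0, i.e. q = 57/4 = 14.25.

14.25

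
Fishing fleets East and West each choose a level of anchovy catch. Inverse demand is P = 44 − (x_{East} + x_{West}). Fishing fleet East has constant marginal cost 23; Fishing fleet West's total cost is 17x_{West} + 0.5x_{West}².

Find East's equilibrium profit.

Fishing fleet East's profit: π = x_{East}(44 − (x_{East} + x_{West})) − 23x_{East}.
∂π/∂x_{East} = 21 − 2x_{East} − x_{West} = 0, so x_{East} = 10.5 − 0.5x_{West}.
For West: ∂π/∂x_{West} = 27 − 3x_{West} − x_{East} = 0 ⇒ x_{West} = 9 − (1/3)x_{East}.
Plugging x_{West} into East's best response: x_{East} = 10.5 − 0.5(9 − (1/3)x_{East}) ⇒ (5/6)x_{East} = 6, so x_{East} = 7.2.
Then x_{West} = 9 − (1/3)·7.2 = 6.6.
Price P = 44 − 13.8 = 30.2.
East's profit: (30.2 − 23)·7.2 = 51.84.

51.84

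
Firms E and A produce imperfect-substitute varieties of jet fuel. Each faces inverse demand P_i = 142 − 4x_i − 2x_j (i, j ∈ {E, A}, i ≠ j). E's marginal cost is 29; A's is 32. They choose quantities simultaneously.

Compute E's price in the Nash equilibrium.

74.6

Firm E's profit: π = x_E(142 − 4x_E − 2x_A) − 29x_E.
∂π/∂x_E = 113 − 8x_E − 2x_A = 0 ⇒ x_E = 14.125 − 0.25x_A.
Similarly x_A = 13.75 − 0.25x_E.
Plugging x_A into E's best response: x_E = 14.125 − 0.25(13.75 − 0.25x_E) ⇒ 0.9375x_E = 10.6875, so x_E = 11.4.
Then x_A = 13.75 − 0.25·11.4 = 10.9.
P_E = 142 − 4·11.4 − 2·10.9 = 74.6.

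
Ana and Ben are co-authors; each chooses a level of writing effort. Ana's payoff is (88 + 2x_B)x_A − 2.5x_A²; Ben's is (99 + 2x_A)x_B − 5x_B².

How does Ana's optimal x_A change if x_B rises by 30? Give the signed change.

12

Expanding Ana's payoff: 88x_A + 2x_Bx_A − 2.5x_A².
∂π/∂x_A = 88 + 2x_B − 5x_A = 0, so x_A = 17.6 + 0.4x_B.
The reaction-function slope is 0.4, so a 30-unit rise in x_B moves x_A by 0.4 × 30 = 12. Ana's best response rises — the actions are strategic complements.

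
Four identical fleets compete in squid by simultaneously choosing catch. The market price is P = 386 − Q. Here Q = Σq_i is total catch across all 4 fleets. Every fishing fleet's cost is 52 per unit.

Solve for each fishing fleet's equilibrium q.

66.8

A representative fishing fleet's profit is π_i = q_i(386 − Q) − 52q_i, with Q = q_i + Σ_{j≠i} q_j.
First-order condition: 334 − 2q_i − Σ_{j≠i} q_j = 0.
With identical fishing fleets, set every q_j = q: then 334 − 2q − 3q = 0, i.e. q = 334/5 = 66.8.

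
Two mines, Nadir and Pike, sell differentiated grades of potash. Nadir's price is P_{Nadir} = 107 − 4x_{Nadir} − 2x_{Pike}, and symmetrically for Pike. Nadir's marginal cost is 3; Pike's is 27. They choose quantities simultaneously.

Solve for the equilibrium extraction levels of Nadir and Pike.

11.2, 7.2

Mine Nadir's profit: π = x_{Nadir}(107 − 4x_{Nadir} − 2x_{Pike}) − 3x_{Nadir}.
∂π/∂x_{Nadir} = 104 − 8x_{Nadir} − 2x_{Pike} = 0 ⇒ x_{Nadir} = 13 − 0.25x_{Pike}.
Similarly x_{Pike} = 10 − 0.25x_{Nadir}.
Solving the two reaction functions simultaneously: (1 − (−0.25)(−0.25))x_{Nadir} = 13 − 0.25·10, so 0.9375x_{Nadir} = 10.5 and x_{Nadir} = 11.2.
Then x_{Pike} = 10 − 0.25·11.2 = 7.2.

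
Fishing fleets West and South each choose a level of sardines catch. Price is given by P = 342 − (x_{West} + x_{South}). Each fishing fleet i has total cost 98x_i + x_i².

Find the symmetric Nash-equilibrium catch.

48.8

Fishing fleet West's profit: π = x_{West}(342 − (x_{West} + x_{South})) − 98x_{West} − x_{West}².
∂π/∂x_{West} = 244 − 4x_{West} − x_{South} = 0, so x_{West} = 61 − 0.25x_{South}.
Setting x_{West} = x_{South} in the reaction function: x_{West} = 61 − 0.25x_{West}, so x_{West} = 61 / 1.25 = 48.8.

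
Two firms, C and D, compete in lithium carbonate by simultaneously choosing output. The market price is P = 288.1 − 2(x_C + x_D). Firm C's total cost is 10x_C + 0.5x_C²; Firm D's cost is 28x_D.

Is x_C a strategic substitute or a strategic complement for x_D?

strategic substitutes

Firm C's profit: π = x_C(288.1 − 2(x_C + x_D)) − 10x_C − 0.5x_C².
∂π/∂x_C = 278.1 − 5x_C − 2x_D = 0, so x_C = 55.62 − 0.4x_D.
The best-response slope dx_C/dx_D = −0.4 < 0: the reaction function is downward-sloping, so the choices are strategic substitutes.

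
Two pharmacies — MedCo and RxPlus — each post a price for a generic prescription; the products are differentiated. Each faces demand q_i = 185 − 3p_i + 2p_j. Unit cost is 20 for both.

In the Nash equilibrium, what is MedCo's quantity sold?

MedCo's profit: π = (p_{MedCo} − 20)(185 − 3p_{MedCo} + 2p_{RxPlus}).
∂π/∂p_{MedCo} = 245 − 6p_{MedCo} + 2p_{RxPlus} = 0 ⇒ p_{MedCo} = 245/6 + (1/3)p_{RxPlus}.
By symmetry p_{RxPlus} = p_{MedCo}; substituting into the reaction function, (2/3)p_{MedCo} = 245/6 and p_{MedCo} = 61.25.
q_{MedCo} = 185 − 3·61.25 + 2·61.25 = 123.75.

123.75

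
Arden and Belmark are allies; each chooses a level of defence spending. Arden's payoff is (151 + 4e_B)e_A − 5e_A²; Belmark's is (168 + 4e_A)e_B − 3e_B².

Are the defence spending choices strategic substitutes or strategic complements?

strategic complements

Expanding Arden's payoff: 151e_A + 4e_Be_A − 5e_A².
∂π/∂e_A = 151 + 4e_B − 10e_A = 0, so e_A = 15.1 + 0.4e_B.
The best-response slope de_A/de_B = 0.4 > 0: the reaction function is upward-sloping, so the choices are strategic complements.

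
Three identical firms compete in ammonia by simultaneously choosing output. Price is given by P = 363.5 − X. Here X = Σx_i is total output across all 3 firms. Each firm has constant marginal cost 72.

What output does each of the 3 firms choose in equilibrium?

72.875

A representative firm's profit is π_i = x_i(363.5 − X) − 72x_i, with X = x_i + Σ_{j≠i} x_j.
First-order condition: 291.5 − 2x_i − Σ_{j≠i} x_j = 0.
With identical firms, set every x_j = x: then 291.5 − 2x − 2x = 0, i.e. x = 291.5/4 = 72.875.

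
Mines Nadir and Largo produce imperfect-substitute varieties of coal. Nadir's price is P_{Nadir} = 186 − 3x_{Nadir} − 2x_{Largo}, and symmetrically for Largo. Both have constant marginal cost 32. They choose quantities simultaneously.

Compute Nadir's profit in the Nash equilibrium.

1111.6875

Mine Nadir's profit: π = x_{Nadir}(186 − 3x_{Nadir} − 2x_{Largo}) − 32x_{Nadir}.
∂π/∂x_{Nadir} = 154 − 6x_{Nadir} − 2x_{Largo} = 0 ⇒ x_{Nadir} = 77/3 − (1/3)x_{Largo}.
By symmetry x_{Largo} = x_{Nadir}; substituting into the reaction function, (4/3)x_{Nadir} = 77/3 and x_{Nadir} = 19.25.
P_{Nadir} = 186 − 3·19.25 − 2·19.25 = 89.75.
Profit = (89.75 − 32)·19.25 = 1111.6875.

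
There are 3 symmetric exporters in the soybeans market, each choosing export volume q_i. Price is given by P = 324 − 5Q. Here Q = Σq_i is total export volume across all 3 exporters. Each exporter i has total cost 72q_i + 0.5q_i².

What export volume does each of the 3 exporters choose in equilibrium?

A representative exporter's profit is π_i = q_i(324 − 5Q) − 72q_i − 0.5q_i², with Q = q_i + Σ_{j≠i} q_j.
First-order condition: 252 − 11q_i − 5Σ_{j≠i} q_j = 0.
With identical exporters, set every q_j = q: then 252 − 11q − 10q = 0, i.e. q = 252/21 = 12.

12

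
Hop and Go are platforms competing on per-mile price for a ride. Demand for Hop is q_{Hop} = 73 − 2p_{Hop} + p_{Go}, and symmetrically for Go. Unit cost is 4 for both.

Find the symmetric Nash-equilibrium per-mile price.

Hop's profit: π = (p_{Hop} − 4)(73 − 2p_{Hop} + p_{Go}).
∂π/∂p_{Hop} = 81 − 4p_{Hop} + p_{Go} = 0 ⇒ p_{Hop} = 20.25 + 0.25p_{Go}.
By symmetry p_{Go} = p_{Hop}; substituting into the reaction function, 0.75p_{Hop} = 20.25 and p_{Hop} = 27.

27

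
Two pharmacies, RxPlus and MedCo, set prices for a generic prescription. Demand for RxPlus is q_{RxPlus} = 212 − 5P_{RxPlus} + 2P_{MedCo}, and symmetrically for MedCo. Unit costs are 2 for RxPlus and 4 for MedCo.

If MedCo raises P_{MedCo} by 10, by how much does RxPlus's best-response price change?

2

RxPlus's profit: π = (P_{RxPlus} − 2)(212 − 5P_{RxPlus} + 2P_{MedCo}).
∂π/∂P_{RxPlus} = 222 − 10P_{RxPlus} + 2P_{MedCo} = 0 ⇒ P_{RxPlus} = 22.2 + 0.2P_{MedCo}.
The reaction-function slope is 0.2, so a 10-unit rise in P_{MedCo} moves P_{RxPlus} by 0.2 × 10 = 2. RxPlus's best response rises — the actions are strategic complements.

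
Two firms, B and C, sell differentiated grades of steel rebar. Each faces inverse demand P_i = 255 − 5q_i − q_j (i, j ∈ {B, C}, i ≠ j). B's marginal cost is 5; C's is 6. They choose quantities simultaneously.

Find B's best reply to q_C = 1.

24.9

Firm B's profit: π = q_B(255 − 5q_B − q_C) − 5q_B.
∂π/∂q_B = 250 − 10q_B − q_C = 0 ⇒ q_B = 25 − 0.1q_C.
At q_C = 1: q_B = 25 − 0.1·1 = 24.9.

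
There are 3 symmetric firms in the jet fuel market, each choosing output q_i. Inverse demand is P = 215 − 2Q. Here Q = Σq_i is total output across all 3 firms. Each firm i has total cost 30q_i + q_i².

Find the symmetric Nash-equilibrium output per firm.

18.5

A representative firm's profit is π_i = q_i(215 − 2Q) − 30q_i − q_i², with Q = q_i + Σ_{j≠i} q_j.
First-order condition: 185 − 6q_i − 2Σ_{j≠i} q_j = 0.
With identical firms, set every q_j = q: then 185 − 6q − 4q = 0, i.e. q = 185/10 = 18.5.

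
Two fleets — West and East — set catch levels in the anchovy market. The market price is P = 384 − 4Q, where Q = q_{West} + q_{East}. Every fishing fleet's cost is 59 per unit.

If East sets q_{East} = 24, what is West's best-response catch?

Fishing fleet West's profit: π = q_{West}(384 − 4(q_{West} + q_{East})) − 59q_{West}.
∂π/∂q_{West} = 325 − 8q_{West} − 4q_{East} = 0, so q_{West} = 40.625 − 0.5q_{East}.
At q_{East} = 24: q_{West} = 40.625 − 0.5·24 = 28.625.

28.625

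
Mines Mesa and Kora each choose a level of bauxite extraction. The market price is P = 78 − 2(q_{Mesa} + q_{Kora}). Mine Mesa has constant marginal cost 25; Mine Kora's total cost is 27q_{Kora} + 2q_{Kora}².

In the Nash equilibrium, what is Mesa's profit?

Mine Mesa's profit: π = q_{Mesa}(78 − 2(q_{Mesa} + q_{Kora})) − 25q_{Mesa}.
∂π/∂q_{Mesa} = 53 − 4q_{Mesa} − 2q_{Kora} = 0, so q_{Mesa} = 13.25 − 0.5q_{Kora}.
For Kora: ∂π/∂q_{Kora} = 51 − 8q_{Kora} − 2q_{Mesa} = 0 ⇒ q_{Kora} = 6.375 − 0.25q_{Mesa}.
Substituting the second reaction function into the first: q_{Mesa} = 13.25 − 0.5(6.375 − 0.25q_{Mesa}), which gives 0.875q_{Mesa} = 10.0625 ⇒ q_{Mesa} = 11.5.
Then q_{Kora} = 6.375 − 0.25·11.5 = 3.5.
Price P = 78 − 2·15 = 48.
Mesa's profit: (48 − 25)·11.5 = 264.5.

264.5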